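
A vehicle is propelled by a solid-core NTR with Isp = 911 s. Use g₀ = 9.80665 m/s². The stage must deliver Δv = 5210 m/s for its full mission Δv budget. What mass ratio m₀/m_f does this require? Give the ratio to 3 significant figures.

mass ratio ≈ 1.79

v_e = Isp · g₀ = 911 × 9.80665 = 8933.9 m/s.
m₀/m_f = exp(Δv / v_e) = exp(5210 / 8933.9) = exp(0.5832) = 1.7917.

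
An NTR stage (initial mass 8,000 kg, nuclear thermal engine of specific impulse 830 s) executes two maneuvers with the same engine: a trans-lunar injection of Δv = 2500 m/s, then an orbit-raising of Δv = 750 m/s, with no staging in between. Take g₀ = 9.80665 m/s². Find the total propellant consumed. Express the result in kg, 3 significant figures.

total propellant consumed ≈ 2630 kg

v_e = Isp · g₀ = 830 × 9.80665 = 8139.5 m/s.
After the first burn: m = 8000 × exp(−2500/8139.5) = 8000 × 0.73555 = 5,884.4 kg.
After the second burn: m = 5,884.4 × exp(−750/8139.5) = 5,884.4 × 0.91197 = 5,366.4 kg.
Total propellant = m₀ − m_final = 8000 − 5,366.4 = 2,633.6 kg.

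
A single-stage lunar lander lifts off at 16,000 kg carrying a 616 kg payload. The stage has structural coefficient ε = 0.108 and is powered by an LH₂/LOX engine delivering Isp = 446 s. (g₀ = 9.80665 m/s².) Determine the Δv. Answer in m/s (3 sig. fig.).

Stage wet mass = m₀ − payload = 16,000 − 616 = 15,384 kg.
Stage dry mass = ε × stage wet mass = 0.108 × 15,384 = 1,661.47 kg.
Burnout mass m_f = stage dry + payload = 1,661.47 + 616 = 2,277.47 kg.
v_e = Isp · g₀ = 446 × 9.80665 = 4373.8 m/s.
Δv = v_e · ln(16,000/2,277.47) = 4373.8 × ln(7.025) = 4373.8 × 1.9495 ≈ 8527 m/s.

Δv ≈ 8530 m/s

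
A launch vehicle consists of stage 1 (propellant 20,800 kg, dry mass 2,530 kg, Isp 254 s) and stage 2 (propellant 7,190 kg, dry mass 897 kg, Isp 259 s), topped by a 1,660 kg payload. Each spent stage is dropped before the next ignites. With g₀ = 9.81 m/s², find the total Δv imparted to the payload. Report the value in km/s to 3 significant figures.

Ignition mass of stage 1 = 20,800+2,530 + 7,190+897 + 1,660 = 33,077 kg.
Stage 1: m₀ = 33,077 kg, m_f = 33,077 − 20,800 = 12,277 kg; Δv = 254×9.81×ln(2.694) = 2491.7×0.9911 ≈ 2470 m/s.
Stage 2: m₀ = 9,747 kg, m_f = 9,747 − 7,190 = 2,557 kg; Δv = 259×9.81×ln(3.812) = 2540.8×1.3381 ≈ 3400 m/s.
Total Δv = 2470 + 3400 = 5870 m/s.

Δv ≈ 5.87 km/s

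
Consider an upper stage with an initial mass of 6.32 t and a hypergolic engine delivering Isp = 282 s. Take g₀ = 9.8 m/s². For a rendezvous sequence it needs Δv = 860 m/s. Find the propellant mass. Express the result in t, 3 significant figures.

v_e = Isp · g₀ = 282 × 9.8 = 2763.6 m/s.
m₀/m_f = exp(Δv / v_e) = exp(860 / 2763.6) = exp(0.3112) = 1.3650.
m_f = 6.32 / 1.3650 = 4.63004 t, so propellant = m₀ − m_f = 6.32 − 4.63004 = 1.68996 t.

propellant mass ≈ 1.69 t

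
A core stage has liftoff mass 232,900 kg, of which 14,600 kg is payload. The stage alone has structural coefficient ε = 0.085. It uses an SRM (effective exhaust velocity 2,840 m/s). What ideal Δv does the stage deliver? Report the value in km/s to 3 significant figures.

Δv ≈ 5.54 km/s

Stage wet mass = m₀ − payload = 232,900 − 14,600 = 218,300 kg.
Stage dry mass = ε × stage wet mass = 0.085 × 218,300 = 18,555.5 kg.
Burnout mass m_f = stage dry + payload = 18,555.5 + 14,600 = 33,155.5 kg.
Rocket equation: Δv = v_e · ln(232,900/33,155.5) = 2840.0 × ln(7.024) = 2840.0 × 1.9494 ≈ 5536 m/s.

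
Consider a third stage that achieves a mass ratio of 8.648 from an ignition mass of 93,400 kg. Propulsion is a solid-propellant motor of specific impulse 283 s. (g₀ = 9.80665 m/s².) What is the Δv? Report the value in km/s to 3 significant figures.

Δv ≈ 5.99 km/s

v_e = Isp · g₀ = 283 × 9.80665 = 2775.3 m/s.
From the ideal rocket equation, Δv = v_e · ln(8.648) = 2775.3 × 2.1573 ≈ 5987.2 m/s.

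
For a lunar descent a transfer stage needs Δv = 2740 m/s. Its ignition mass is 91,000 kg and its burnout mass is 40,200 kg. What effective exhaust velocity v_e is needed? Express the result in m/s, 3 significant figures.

ln(m₀/m_f) = ln(91000/40200) = ln(2.264) = 0.8170.
From the ideal rocket equation, v_e = Δv / ln(m₀/m_f) = 2740 / 0.8170 = 3353.8 m/s.

v_e ≈ 3350 m/s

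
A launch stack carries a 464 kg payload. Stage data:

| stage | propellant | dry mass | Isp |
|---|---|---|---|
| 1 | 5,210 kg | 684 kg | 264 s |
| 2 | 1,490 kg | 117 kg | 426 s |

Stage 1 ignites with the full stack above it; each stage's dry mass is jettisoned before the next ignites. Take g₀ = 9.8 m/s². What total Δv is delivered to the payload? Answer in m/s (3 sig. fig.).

Δv ≈ 8050 m/s

Ignition mass of stage 1 = 5,210+684 + 1,490+117 + 464 = 7,965 kg.
Stage 1: m₀ = 7,965 kg, m_f = 7,965 − 5,210 = 2,755 kg; Δv = 264×9.8×ln(2.891) = 2587.2×1.0616 ≈ 2747 m/s.
Stage 2: m₀ = 2,071 kg, m_f = 2,071 − 1,490 = 581 kg; Δv = 426×9.8×ln(3.565) = 4174.8×1.2710 ≈ 5306 m/s.
Total Δv = 2747 + 5306 = 8053 m/s.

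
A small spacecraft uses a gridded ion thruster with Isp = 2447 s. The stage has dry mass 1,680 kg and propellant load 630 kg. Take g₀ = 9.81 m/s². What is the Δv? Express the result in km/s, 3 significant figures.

Δv ≈ 7.64 km/s

v_e = Isp · g₀ = 2447 × 9.81 = 24005.1 m/s.
m₀ = m_dry + m_prop = 1,680 + 630 = 2,310 kg.
Δv = v_e · ln(m₀/m_f) = 24005.1 × ln(1.375) = 24005.1 × 0.3185 ≈ 7644.5 m/s.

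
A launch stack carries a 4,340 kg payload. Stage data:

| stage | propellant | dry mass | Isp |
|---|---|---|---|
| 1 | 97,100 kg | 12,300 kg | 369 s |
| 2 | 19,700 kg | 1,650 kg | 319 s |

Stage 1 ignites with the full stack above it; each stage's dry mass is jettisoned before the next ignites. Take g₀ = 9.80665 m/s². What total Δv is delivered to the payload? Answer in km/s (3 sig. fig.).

Δv ≈ 9.15 km/s

Ignition mass of stage 1 = 97,100+12,300 + 19,700+1,650 + 4,340 = 135,090 kg.
Stage 1: m₀ = 135,090 kg, m_f = 135,090 − 97,100 = 37,990 kg; Δv = 369×9.80665×ln(3.556) = 3618.7×1.2686 ≈ 4591 m/s.
Stage 2: m₀ = 25,690 kg, m_f = 25,690 − 19,700 = 5,990 kg; Δv = 319×9.80665×ln(4.289) = 3128.3×1.4560 ≈ 4555 m/s.
Total Δv = 4591 + 4555 = 9146 m/s.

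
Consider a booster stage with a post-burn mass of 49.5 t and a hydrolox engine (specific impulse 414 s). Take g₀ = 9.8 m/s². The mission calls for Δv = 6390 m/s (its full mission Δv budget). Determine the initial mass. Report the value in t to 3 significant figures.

v_e = Isp · g₀ = 414 × 9.8 = 4057.2 m/s.
Using Δv = v_e ln(m₀/m_f): m₀/m_f = exp(Δv / v_e) = exp(6390 / 4057.2) = exp(1.5750) = 4.8306.
m₀ = m_f × 4.8306 = 49.5 × 4.8306 = 239.115 t.

initial mass ≈ 239 t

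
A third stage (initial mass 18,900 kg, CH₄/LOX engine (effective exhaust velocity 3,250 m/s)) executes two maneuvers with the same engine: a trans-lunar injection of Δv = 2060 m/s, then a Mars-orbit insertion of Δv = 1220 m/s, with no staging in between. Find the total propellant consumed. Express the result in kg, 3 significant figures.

total propellant consumed ≈ 12000 kg

After the first burn: m = 18900 × exp(−2060/3250.0) = 18900 × 0.53055 = 10,027.4 kg.
After the second burn: m = 10,027.4 × exp(−1220/3250.0) = 10,027.4 × 0.68702 = 6,889.02 kg.
Total propellant = m₀ − m_final = 18900 − 6,889.02 = 12,010.98 kg.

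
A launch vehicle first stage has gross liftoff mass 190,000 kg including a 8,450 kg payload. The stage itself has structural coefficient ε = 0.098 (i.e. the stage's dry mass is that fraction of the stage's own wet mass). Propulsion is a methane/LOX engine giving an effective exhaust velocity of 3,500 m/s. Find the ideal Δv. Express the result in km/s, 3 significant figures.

Stage wet mass = m₀ − payload = 190,000 − 8,450 = 181,550 kg.
Stage dry mass = ε × stage wet mass = 0.098 × 181,550 = 17,791.9 kg.
Burnout mass m_f = stage dry + payload = 17,791.9 + 8,450 = 26,241.9 kg.
Δv = v_e · ln(190,000/26,241.9) = 3500.0 × ln(7.24) = 3500.0 × 1.9797 ≈ 6929 m/s.

Δv ≈ 6.93 km/s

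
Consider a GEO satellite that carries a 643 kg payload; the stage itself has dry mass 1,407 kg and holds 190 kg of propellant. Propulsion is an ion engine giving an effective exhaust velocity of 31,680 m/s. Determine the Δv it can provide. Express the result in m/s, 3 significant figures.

m₀ = payload + dry + propellant = 643 + 1,407 + 190 = 2,240 kg.
m_f = payload + dry = 643 + 1,407 = 2,050 kg.
By the Tsiolkovsky rocket equation, Δv = v_e · ln(m₀/m_f) = 31680.0 × ln(1.093) = 31680.0 × 0.0886 ≈ 2808.0 m/s.

Δv ≈ 2810 m/s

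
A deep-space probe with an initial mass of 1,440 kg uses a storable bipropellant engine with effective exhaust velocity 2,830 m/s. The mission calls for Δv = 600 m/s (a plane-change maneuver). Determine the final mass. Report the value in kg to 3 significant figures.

m₀/m_f = exp(Δv / v_e) = exp(600 / 2830.0) = exp(0.2120) = 1.2362.
m_f = m₀ / 1.2362 = 1,440 / 1.2362 = 1,164.86 kg.

final mass ≈ 1160 kg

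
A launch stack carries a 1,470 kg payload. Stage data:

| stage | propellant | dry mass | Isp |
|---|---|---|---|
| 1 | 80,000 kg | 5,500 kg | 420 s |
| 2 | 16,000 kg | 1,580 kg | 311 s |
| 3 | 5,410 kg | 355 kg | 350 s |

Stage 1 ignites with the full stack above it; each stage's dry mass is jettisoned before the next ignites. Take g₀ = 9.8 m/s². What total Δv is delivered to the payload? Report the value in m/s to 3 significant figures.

Ignition mass of stage 1 = 80,000+5,500 + 16,000+1,580 + 5,410+355 + 1,470 = 110,315 kg.
Stage 1: m₀ = 110,315 kg, m_f = 110,315 − 80,000 = 30,315 kg; Δv = 420×9.8×ln(3.639) = 4116.0×1.2917 ≈ 5317 m/s.
Stage 2: m₀ = 24,815 kg, m_f = 24,815 − 16,000 = 8,815 kg; Δv = 311×9.8×ln(2.815) = 3047.8×1.0350 ≈ 3154 m/s.
Stage 3: m₀ = 7,235 kg, m_f = 7,235 − 5,410 = 1,825 kg; Δv = 350×9.8×ln(3.964) = 3430.0×1.3774 ≈ 4724 m/s.
Total Δv = 5317 + 3154 + 4724 = 13195 m/s.

Δv ≈ 13200 m/s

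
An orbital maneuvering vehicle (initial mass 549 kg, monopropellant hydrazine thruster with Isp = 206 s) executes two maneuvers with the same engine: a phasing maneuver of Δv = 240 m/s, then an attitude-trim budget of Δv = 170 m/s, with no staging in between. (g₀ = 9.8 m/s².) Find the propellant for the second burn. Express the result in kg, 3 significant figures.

v_e = Isp · g₀ = 206 × 9.8 = 2018.8 m/s.
After the first burn: m = 549 × exp(−240/2018.8) = 549 × 0.88791 = 487.463 kg.
After the second burn: m = 487.463 × exp(−170/2018.8) = 487.463 × 0.91924 = 448.095 kg.
Second-burn propellant = 487.463 − 448.095 = 39.368 kg.

propellant for the second burn ≈ 39.4 kg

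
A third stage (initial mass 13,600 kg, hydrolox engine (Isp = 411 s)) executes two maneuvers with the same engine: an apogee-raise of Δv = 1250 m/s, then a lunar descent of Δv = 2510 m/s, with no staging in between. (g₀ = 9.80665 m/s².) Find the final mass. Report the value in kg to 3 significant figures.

final mass ≈ 5350 kg

v_e = Isp · g₀ = 411 × 9.80665 = 4030.5 m/s.
After the first burn: m = 13600 × exp(−1250/4030.5) = 13600 × 0.73335 = 9,973.56 kg.
After the second burn: m = 9,973.56 × exp(−2510/4030.5) = 9,973.56 × 0.53647 = 5,350.52 kg.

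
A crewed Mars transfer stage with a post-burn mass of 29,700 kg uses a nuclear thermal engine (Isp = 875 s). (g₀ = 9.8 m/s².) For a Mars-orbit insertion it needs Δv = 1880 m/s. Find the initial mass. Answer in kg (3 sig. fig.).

v_e = Isp · g₀ = 875 × 9.8 = 8575.0 m/s.
From the ideal rocket equation, m₀/m_f = exp(Δv / v_e) = exp(1880 / 8575.0) = exp(0.2192) = 1.2451.
m₀ = m_f × 1.2451 = 29,700 × 1.2451 = 36,979.5 kg.

initial mass ≈ 37000 kg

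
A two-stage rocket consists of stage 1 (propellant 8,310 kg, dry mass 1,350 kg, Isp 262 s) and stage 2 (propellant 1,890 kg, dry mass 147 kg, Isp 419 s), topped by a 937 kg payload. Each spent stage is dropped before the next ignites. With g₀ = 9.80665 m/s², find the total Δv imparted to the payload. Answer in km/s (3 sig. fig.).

Ignition mass of stage 1 = 8,310+1,350 + 1,890+147 + 937 = 12,634 kg.
Stage 1: m₀ = 12,634 kg, m_f = 12,634 − 8,310 = 4,324 kg; Δv = 262×9.80665×ln(2.922) = 2569.3×1.0722 ≈ 2755 m/s.
Stage 2: m₀ = 2,974 kg, m_f = 2,974 − 1,890 = 1,084 kg; Δv = 419×9.80665×ln(2.744) = 4109.0×1.0092 ≈ 4147 m/s.
Total Δv = 2755 + 4147 = 6902 m/s.

Δv ≈ 6.90 km/s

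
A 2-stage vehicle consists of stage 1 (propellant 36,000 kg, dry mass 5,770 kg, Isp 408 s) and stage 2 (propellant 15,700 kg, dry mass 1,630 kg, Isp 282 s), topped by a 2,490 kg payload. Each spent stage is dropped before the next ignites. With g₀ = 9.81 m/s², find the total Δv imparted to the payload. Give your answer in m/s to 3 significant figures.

Δv ≈ 7860 m/s

Ignition mass of stage 1 = 36,000+5,770 + 15,700+1,630 + 2,490 = 61,590 kg.
Stage 1: m₀ = 61,590 kg, m_f = 61,590 − 36,000 = 25,590 kg; Δv = 408×9.81×ln(2.407) = 4002.5×0.8783 ≈ 3515 m/s.
Stage 2: m₀ = 19,820 kg, m_f = 19,820 − 15,700 = 4,120 kg; Δv = 282×9.81×ln(4.811) = 2766.4×1.5708 ≈ 4346 m/s.
Total Δv = 3515 + 4346 = 7861 m/s.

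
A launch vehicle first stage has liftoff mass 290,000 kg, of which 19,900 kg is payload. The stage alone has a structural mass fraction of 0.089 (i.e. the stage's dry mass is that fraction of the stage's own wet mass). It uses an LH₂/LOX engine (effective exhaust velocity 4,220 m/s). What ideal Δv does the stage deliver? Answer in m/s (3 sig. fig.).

Stage wet mass = m₀ − payload = 290,000 − 19,900 = 270,100 kg.
Stage dry mass = ε × stage wet mass = 0.089 × 270,100 = 24,038.9 kg.
Burnout mass m_f = stage dry + payload = 24,038.9 + 19,900 = 43,938.9 kg.
By the Tsiolkovsky rocket equation, Δv = v_e · ln(290,000/43,938.9) = 4220.0 × ln(6.6) = 4220.0 × 1.8871 ≈ 7963 m/s.

Δv ≈ 7960 m/s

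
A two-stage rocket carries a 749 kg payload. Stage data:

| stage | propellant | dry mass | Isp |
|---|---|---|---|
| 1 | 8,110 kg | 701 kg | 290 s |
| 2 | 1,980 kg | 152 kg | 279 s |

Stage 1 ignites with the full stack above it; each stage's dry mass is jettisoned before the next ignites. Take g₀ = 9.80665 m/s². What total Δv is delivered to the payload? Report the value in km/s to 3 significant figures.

Ignition mass of stage 1 = 8,110+701 + 1,980+152 + 749 = 11,692 kg.
Stage 1: m₀ = 11,692 kg, m_f = 11,692 − 8,110 = 3,582 kg; Δv = 290×9.80665×ln(3.264) = 2843.9×1.1830 ≈ 3364 m/s.
Stage 2: m₀ = 2,881 kg, m_f = 2,881 − 1,980 = 901 kg; Δv = 279×9.80665×ln(3.198) = 2736.1×1.1624 ≈ 3180 m/s.
Total Δv = 3364 + 3180 = 6544 m/s.

Δv ≈ 6.54 km/s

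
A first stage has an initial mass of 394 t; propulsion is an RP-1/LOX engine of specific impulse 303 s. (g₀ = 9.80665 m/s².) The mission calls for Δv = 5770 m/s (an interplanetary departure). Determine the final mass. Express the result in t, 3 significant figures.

final mass ≈ 56.5 t

v_e = Isp · g₀ = 303 × 9.80665 = 2971.4 m/s.
m₀/m_f = exp(Δv / v_e) = exp(5770 / 2971.4) = exp(1.9418) = 6.9715.
m_f = m₀ / 6.9715 = 394 / 6.9715 = 56.5158 t.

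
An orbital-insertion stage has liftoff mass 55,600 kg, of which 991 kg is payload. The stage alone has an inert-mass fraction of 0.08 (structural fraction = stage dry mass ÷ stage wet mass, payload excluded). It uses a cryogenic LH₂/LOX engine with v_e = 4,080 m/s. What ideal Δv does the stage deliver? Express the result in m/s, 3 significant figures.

Stage wet mass = m₀ − payload = 55,600 − 991 = 54,609 kg.
Stage dry mass = ε × stage wet mass = 0.08 × 54,609 = 4,368.72 kg.
Burnout mass m_f = stage dry + payload = 4,368.72 + 991 = 5,359.72 kg.
From the ideal rocket equation, Δv = v_e · ln(55,600/5,359.72) = 4080.0 × ln(10.37) = 4080.0 × 2.3393 ≈ 9544 m/s.

Δv ≈ 9540 m/s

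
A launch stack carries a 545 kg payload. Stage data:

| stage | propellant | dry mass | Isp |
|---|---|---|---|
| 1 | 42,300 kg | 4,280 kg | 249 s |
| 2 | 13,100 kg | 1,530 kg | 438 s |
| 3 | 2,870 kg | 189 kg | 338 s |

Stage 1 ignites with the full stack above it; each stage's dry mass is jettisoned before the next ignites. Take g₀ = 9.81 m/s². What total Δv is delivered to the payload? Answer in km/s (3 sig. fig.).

Ignition mass of stage 1 = 42,300+4,280 + 13,100+1,530 + 2,870+189 + 545 = 64,814 kg.
Stage 1: m₀ = 64,814 kg, m_f = 64,814 − 42,300 = 22,514 kg; Δv = 249×9.81×ln(2.879) = 2442.7×1.0574 ≈ 2583 m/s.
Stage 2: m₀ = 18,234 kg, m_f = 18,234 − 13,100 = 5,134 kg; Δv = 438×9.81×ln(3.552) = 4296.8×1.2674 ≈ 5446 m/s.
Stage 3: m₀ = 3,604 kg, m_f = 3,604 − 2,870 = 734 kg; Δv = 338×9.81×ln(4.91) = 3315.8×1.5913 ≈ 5276 m/s.
Total Δv = 2583 + 5446 + 5276 = 13305 m/s.

Δv ≈ 13.3 km/s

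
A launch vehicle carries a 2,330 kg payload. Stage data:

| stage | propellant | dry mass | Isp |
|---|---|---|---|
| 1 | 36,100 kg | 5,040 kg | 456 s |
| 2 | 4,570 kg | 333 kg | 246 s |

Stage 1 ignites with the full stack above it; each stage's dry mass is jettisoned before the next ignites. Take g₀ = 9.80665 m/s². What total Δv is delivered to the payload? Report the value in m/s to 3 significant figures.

Δv ≈ 8540 m/s

Ignition mass of stage 1 = 36,100+5,040 + 4,570+333 + 2,330 = 48,373 kg.
Stage 1: m₀ = 48,373 kg, m_f = 48,373 − 36,100 = 12,273 kg; Δv = 456×9.80665×ln(3.941) = 4471.8×1.3715 ≈ 6133 m/s.
Stage 2: m₀ = 7,233 kg, m_f = 7,233 − 4,570 = 2,663 kg; Δv = 246×9.80665×ln(2.716) = 2412.4×0.9992 ≈ 2411 m/s.
Total Δv = 6133 + 2411 = 8544 m/s.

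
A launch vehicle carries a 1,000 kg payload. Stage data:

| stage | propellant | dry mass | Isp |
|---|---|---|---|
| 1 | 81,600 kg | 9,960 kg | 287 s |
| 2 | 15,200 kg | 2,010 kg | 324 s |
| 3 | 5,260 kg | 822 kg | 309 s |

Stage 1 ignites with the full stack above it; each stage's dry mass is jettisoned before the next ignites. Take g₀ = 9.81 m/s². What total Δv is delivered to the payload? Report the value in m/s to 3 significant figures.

Ignition mass of stage 1 = 81,600+9,960 + 15,200+2,010 + 5,260+822 + 1,000 = 115,852 kg.
Stage 1: m₀ = 115,852 kg, m_f = 115,852 − 81,600 = 34,252 kg; Δv = 287×9.81×ln(3.382) = 2815.5×1.2186 ≈ 3431 m/s.
Stage 2: m₀ = 24,292 kg, m_f = 24,292 − 15,200 = 9,092 kg; Δv = 324×9.81×ln(2.672) = 3178.4×0.9828 ≈ 3124 m/s.
Stage 3: m₀ = 7,082 kg, m_f = 7,082 − 5,260 = 1,822 kg; Δv = 309×9.81×ln(3.887) = 3031.3×1.3576 ≈ 4115 m/s.
Total Δv = 3431 + 3124 + 4115 = 10670 m/s.

Δv ≈ 10700 m/s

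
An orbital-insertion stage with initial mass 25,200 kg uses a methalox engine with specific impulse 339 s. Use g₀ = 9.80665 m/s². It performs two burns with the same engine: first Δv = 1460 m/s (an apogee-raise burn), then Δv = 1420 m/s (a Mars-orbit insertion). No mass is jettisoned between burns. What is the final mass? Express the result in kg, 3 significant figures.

v_e = Isp · g₀ = 339 × 9.80665 = 3324.5 m/s.
After the first burn: m = 25200 × exp(−1460/3324.5) = 25200 × 0.64457 = 16,243.2 kg.
After the second burn: m = 16,243.2 × exp(−1420/3324.5) = 16,243.2 × 0.65237 = 10,596.6 kg.

final mass ≈ 10600 kg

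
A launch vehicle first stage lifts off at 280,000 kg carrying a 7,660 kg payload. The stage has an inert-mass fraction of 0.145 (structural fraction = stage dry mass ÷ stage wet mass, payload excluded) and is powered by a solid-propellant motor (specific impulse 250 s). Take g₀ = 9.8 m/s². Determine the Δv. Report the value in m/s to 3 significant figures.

Stage wet mass = m₀ − payload = 280,000 − 7,660 = 272,340 kg.
Stage dry mass = ε × stage wet mass = 0.145 × 272,340 = 39,489.3 kg.
Burnout mass m_f = stage dry + payload = 39,489.3 + 7,660 = 47,149.3 kg.
v_e = Isp · g₀ = 250 × 9.8 = 2450.0 m/s.
Δv = v_e · ln(280,000/47,149.3) = 2450.0 × ln(5.939) = 2450.0 × 1.7815 ≈ 4365 m/s.

Δv ≈ 4360 m/s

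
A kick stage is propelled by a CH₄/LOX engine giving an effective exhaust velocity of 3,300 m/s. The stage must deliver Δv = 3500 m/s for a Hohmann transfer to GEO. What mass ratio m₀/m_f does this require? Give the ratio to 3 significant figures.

mass ratio ≈ 2.89

m₀/m_f = exp(Δv / v_e) = exp(3500 / 3300.0) = exp(1.0606) = 2.8881.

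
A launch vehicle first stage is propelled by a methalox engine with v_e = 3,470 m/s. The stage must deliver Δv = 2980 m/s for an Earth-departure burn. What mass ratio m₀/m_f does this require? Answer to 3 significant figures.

mass ratio ≈ 2.36

Rocket equation: m₀/m_f = exp(Δv / v_e) = exp(2980 / 3470.0) = exp(0.8588) = 2.3603.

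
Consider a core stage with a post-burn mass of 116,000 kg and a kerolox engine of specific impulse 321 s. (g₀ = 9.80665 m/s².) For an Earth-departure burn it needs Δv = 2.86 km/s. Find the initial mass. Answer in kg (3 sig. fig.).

initial mass ≈ 288000 kg

v_e = Isp · g₀ = 321 × 9.80665 = 3147.9 m/s.
m₀/m_f = exp(Δv / v_e) = exp(2860 / 3147.9) = exp(0.9085) = 2.4807.
m₀ = m_f × 2.4807 = 116,000 × 2.4807 = 287,761 kg.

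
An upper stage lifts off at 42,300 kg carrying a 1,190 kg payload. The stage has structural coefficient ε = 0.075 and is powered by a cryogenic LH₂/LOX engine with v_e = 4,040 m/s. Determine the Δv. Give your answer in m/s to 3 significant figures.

Δv ≈ 9260 m/s

Stage wet mass = m₀ − payload = 42,300 − 1,190 = 41,110 kg.
Stage dry mass = ε × stage wet mass = 0.075 × 41,110 = 3,083.25 kg.
Burnout mass m_f = stage dry + payload = 3,083.25 + 1,190 = 4,273.25 kg.
Rocket equation: Δv = v_e · ln(42,300/4,273.25) = 4040.0 × ln(9.899) = 4040.0 × 2.2924 ≈ 9261 m/s.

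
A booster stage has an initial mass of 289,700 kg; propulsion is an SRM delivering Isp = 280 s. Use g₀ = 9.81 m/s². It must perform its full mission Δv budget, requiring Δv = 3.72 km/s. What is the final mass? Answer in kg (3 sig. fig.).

final mass ≈ 74800 kg

v_e = Isp · g₀ = 280 × 9.81 = 2746.8 m/s.
By the Tsiolkovsky rocket equation, m₀/m_f = exp(Δv / v_e) = exp(3720 / 2746.8) = exp(1.3543) = 3.8741.
m_f = m₀ / 3.8741 = 289,700 / 3.8741 = 74,778.7 kg.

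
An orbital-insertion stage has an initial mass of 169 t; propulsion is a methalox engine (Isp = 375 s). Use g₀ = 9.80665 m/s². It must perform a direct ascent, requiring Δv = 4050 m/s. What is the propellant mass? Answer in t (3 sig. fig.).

v_e = Isp · g₀ = 375 × 9.80665 = 3677.5 m/s.
m₀/m_f = exp(Δv / v_e) = exp(4050 / 3677.5) = exp(1.1013) = 3.0081.
m_f = 169 / 3.0081 = 56.1816 t, so propellant = m₀ − m_f = 169 − 56.1816 = 112.8184 t.

propellant mass ≈ 113 t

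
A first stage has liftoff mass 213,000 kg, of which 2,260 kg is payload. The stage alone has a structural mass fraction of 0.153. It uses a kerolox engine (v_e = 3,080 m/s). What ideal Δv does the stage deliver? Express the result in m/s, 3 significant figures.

Stage wet mass = m₀ − payload = 213,000 − 2,260 = 210,740 kg.
Stage dry mass = ε × stage wet mass = 0.153 × 210,740 = 32,243.2 kg.
Burnout mass m_f = stage dry + payload = 32,243.2 + 2,260 = 34,503.2 kg.
Rocket equation: Δv = v_e · ln(213,000/34,503.2) = 3080.0 × ln(6.173) = 3080.0 × 1.8202 ≈ 5606 m/s.

Δv ≈ 5610 m/s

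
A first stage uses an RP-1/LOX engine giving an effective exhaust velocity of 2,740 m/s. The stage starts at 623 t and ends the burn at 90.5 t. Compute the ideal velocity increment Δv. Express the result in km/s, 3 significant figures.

Δv = v_e · ln(m₀/m_f) = 2740.0 × ln(6.884) = 2740.0 × 1.9292 ≈ 5286.0 m/s.

Δv ≈ 5.29 km/s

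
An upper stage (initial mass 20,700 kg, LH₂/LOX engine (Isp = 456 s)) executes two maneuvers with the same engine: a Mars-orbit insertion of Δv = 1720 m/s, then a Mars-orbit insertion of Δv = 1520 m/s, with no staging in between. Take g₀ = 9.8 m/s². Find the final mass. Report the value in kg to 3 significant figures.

final mass ≈ 10000 kg

v_e = Isp · g₀ = 456 × 9.8 = 4468.8 m/s.
After the first burn: m = 20700 × exp(−1720/4468.8) = 20700 × 0.68052 = 14,086.8 kg.
After the second burn: m = 14,086.8 × exp(−1520/4468.8) = 14,086.8 × 0.71167 = 10,025.2 kg.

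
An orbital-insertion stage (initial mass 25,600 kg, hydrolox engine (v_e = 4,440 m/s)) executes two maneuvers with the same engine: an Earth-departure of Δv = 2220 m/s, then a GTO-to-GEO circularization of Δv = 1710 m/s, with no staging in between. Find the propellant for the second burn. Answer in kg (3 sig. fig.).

propellant for the second burn ≈ 4960 kg

After the first burn: m = 25600 × exp(−2220/4440.0) = 25600 × 0.60653 = 15,527.2 kg.
After the second burn: m = 15,527.2 × exp(−1710/4440.0) = 15,527.2 × 0.68036 = 10,564.1 kg.
Second-burn propellant = 15,527.2 − 10,564.1 = 4,963.1 kg.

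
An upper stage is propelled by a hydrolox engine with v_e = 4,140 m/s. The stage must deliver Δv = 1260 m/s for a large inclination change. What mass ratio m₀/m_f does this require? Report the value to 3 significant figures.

m₀/m_f = exp(Δv / v_e) = exp(1260 / 4140.0) = exp(0.3043) = 1.3557.

mass ratio ≈ 1.36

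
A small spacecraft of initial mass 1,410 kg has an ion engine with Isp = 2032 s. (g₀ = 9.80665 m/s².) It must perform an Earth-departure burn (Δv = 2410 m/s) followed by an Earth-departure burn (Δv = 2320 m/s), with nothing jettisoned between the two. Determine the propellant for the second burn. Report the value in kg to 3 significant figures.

v_e = Isp · g₀ = 2032 × 9.80665 = 19927.1 m/s.
After the first burn: m = 1410 × exp(−2410/19927.1) = 1410 × 0.88609 = 1,249.39 kg.
After the second burn: m = 1,249.39 × exp(−2320/19927.1) = 1,249.39 × 0.89010 = 1,112.08 kg.
Second-burn propellant = 1,249.39 − 1,112.08 = 137.31 kg.

propellant for the second burn ≈ 137 kg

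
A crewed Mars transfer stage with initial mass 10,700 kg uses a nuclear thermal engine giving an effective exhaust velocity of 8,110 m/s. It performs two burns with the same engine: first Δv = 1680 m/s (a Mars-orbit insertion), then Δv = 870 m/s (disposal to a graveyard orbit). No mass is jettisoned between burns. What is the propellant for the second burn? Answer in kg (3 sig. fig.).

propellant for the second burn ≈ 885 kg

After the first burn: m = 10700 × exp(−1680/8110.0) = 10700 × 0.81290 = 8,698.03 kg.
After the second burn: m = 8,698.03 × exp(−870/8110.0) = 8,698.03 × 0.89828 = 7,813.27 kg.
Second-burn propellant = 8,698.03 − 7,813.27 = 884.76 kg.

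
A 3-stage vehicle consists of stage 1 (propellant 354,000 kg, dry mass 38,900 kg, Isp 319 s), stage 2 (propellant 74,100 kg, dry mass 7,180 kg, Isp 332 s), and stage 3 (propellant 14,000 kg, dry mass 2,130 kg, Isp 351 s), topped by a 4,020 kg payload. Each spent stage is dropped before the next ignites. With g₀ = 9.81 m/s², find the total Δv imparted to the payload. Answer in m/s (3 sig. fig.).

Δv ≈ 12300 m/s

Ignition mass of stage 1 = 354,000+38,900 + 74,100+7,180 + 14,000+2,130 + 4,020 = 494,330 kg.
Stage 1: m₀ = 494,330 kg, m_f = 494,330 − 354,000 = 140,330 kg; Δv = 319×9.81×ln(3.523) = 3129.4×1.2592 ≈ 3941 m/s.
Stage 2: m₀ = 101,430 kg, m_f = 101,430 − 74,100 = 27,330 kg; Δv = 332×9.81×ln(3.711) = 3256.9×1.3114 ≈ 4271 m/s.
Stage 3: m₀ = 20,150 kg, m_f = 20,150 − 14,000 = 6,150 kg; Δv = 351×9.81×ln(3.276) = 3443.3×1.1868 ≈ 4086 m/s.
Total Δv = 3941 + 4271 + 4086 = 12298 m/s.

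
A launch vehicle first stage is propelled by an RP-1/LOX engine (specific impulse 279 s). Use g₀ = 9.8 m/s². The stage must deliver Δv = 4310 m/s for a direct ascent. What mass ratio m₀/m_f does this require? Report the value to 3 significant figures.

v_e = Isp · g₀ = 279 × 9.8 = 2734.2 m/s.
By the Tsiolkovsky rocket equation, m₀/m_f = exp(Δv / v_e) = exp(4310 / 2734.2) = exp(1.5763) = 4.8372.

mass ratio ≈ 4.84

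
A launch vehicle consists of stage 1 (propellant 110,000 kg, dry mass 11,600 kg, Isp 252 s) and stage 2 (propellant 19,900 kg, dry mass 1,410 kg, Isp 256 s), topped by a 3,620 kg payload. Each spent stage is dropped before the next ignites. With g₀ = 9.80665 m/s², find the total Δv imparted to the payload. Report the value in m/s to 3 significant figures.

Ignition mass of stage 1 = 110,000+11,600 + 19,900+1,410 + 3,620 = 146,530 kg.
Stage 1: m₀ = 146,530 kg, m_f = 146,530 − 110,000 = 36,530 kg; Δv = 252×9.80665×ln(4.011) = 2471.3×1.3891 ≈ 3433 m/s.
Stage 2: m₀ = 24,930 kg, m_f = 24,930 − 19,900 = 5,030 kg; Δv = 256×9.80665×ln(4.956) = 2510.5×1.6007 ≈ 4018 m/s.
Total Δv = 3433 + 4018 = 7451 m/s.

Δv ≈ 7450 m/s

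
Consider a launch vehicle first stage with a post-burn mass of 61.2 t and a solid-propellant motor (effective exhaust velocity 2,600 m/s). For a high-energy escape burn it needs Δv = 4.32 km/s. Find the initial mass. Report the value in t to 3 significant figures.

initial mass ≈ 322 t

m₀/m_f = exp(Δv / v_e) = exp(4320 / 2600.0) = exp(1.6615) = 5.2674.
m₀ = m_f × 5.2674 = 61.2 × 5.2674 = 322.365 t.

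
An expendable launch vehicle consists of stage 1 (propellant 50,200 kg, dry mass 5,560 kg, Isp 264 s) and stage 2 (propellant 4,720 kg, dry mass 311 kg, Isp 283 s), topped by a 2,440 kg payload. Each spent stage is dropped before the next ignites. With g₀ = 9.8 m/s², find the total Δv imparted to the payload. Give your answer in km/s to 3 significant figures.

Ignition mass of stage 1 = 50,200+5,560 + 4,720+311 + 2,440 = 63,231 kg.
Stage 1: m₀ = 63,231 kg, m_f = 63,231 − 50,200 = 13,031 kg; Δv = 264×9.8×ln(4.852) = 2587.2×1.5795 ≈ 4086 m/s.
Stage 2: m₀ = 7,471 kg, m_f = 7,471 − 4,720 = 2,751 kg; Δv = 283×9.8×ln(2.716) = 2773.4×0.9991 ≈ 2771 m/s.
Total Δv = 4086 + 2771 = 6857 m/s.

Δv ≈ 6.86 km/s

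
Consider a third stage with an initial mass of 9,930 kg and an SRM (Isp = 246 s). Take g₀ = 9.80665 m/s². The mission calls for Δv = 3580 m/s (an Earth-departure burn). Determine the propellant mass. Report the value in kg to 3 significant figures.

propellant mass ≈ 7680 kg

v_e = Isp · g₀ = 246 × 9.80665 = 2412.4 m/s.
m₀/m_f = exp(Δv / v_e) = exp(3580 / 2412.4) = exp(1.4840) = 4.4105.
m_f = 9,930 / 4.4105 = 2,251.45 kg, so propellant = m₀ − m_f = 9,930 − 2,251.45 = 7,678.55 kg.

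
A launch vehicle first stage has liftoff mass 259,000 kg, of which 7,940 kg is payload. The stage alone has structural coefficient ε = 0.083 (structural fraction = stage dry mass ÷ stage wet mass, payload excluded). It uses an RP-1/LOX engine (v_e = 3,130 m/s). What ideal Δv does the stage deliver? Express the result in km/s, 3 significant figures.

Stage wet mass = m₀ − payload = 259,000 − 7,940 = 251,060 kg.
Stage dry mass = ε × stage wet mass = 0.083 × 251,060 = 20,838 kg.
Burnout mass m_f = stage dry + payload = 20,838 + 7,940 = 28,778 kg.
Δv = v_e · ln(259,000/28,778) = 3130.0 × ln(9) = 3130.0 × 2.1972 ≈ 6877 m/s.

Δv ≈ 6.88 km/s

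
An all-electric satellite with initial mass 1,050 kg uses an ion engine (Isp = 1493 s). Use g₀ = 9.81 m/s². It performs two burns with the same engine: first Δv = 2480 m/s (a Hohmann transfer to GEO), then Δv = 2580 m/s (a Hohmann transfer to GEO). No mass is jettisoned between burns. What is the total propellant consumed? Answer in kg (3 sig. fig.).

v_e = Isp · g₀ = 1493 × 9.81 = 14646.3 m/s.
After the first burn: m = 1050 × exp(−2480/14646.3) = 1050 × 0.84423 = 886.442 kg.
After the second burn: m = 886.442 × exp(−2580/14646.3) = 886.442 × 0.83849 = 743.273 kg.
Total propellant = m₀ − m_final = 1050 − 743.273 = 306.727 kg.

total propellant consumed ≈ 307 kg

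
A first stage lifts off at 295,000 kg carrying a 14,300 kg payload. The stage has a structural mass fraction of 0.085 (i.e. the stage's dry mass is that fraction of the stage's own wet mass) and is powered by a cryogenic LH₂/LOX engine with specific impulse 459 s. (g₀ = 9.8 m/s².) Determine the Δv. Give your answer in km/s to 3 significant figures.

Δv ≈ 9.20 km/s

Stage wet mass = m₀ − payload = 295,000 − 14,300 = 280,700 kg.
Stage dry mass = ε × stage wet mass = 0.085 × 280,700 = 23,859.5 kg.
Burnout mass m_f = stage dry + payload = 23,859.5 + 14,300 = 38,159.5 kg.
v_e = Isp · g₀ = 459 × 9.8 = 4498.2 m/s.
Δv = v_e · ln(295,000/38,159.5) = 4498.2 × ln(7.731) = 4498.2 × 2.0452 ≈ 9200 m/s.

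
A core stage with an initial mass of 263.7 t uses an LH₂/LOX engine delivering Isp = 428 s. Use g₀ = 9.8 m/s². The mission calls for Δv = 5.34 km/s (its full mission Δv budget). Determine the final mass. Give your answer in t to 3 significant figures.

final mass ≈ 73.8 t

v_e = Isp · g₀ = 428 × 9.8 = 4194.4 m/s.
m₀/m_f = exp(Δv / v_e) = exp(5340 / 4194.4) = exp(1.2731) = 3.5720.
m_f = m₀ / 3.5720 = 263.7 / 3.5720 = 73.8242 t.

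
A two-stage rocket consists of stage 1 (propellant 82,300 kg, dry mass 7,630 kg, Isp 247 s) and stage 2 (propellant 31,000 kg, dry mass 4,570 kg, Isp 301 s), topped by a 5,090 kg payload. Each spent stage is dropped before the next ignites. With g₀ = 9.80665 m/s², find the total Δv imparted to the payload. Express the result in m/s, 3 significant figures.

Δv ≈ 6650 m/s

Ignition mass of stage 1 = 82,300+7,630 + 31,000+4,570 + 5,090 = 130,590 kg.
Stage 1: m₀ = 130,590 kg, m_f = 130,590 − 82,300 = 48,290 kg; Δv = 247×9.80665×ln(2.704) = 2422.2×0.9948 ≈ 2410 m/s.
Stage 2: m₀ = 40,660 kg, m_f = 40,660 − 31,000 = 9,660 kg; Δv = 301×9.80665×ln(4.209) = 2951.8×1.4373 ≈ 4242 m/s.
Total Δv = 2410 + 4242 = 6652 m/s.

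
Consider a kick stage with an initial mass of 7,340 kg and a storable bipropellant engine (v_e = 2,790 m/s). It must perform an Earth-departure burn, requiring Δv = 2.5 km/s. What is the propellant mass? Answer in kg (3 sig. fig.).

Rocket equation: m₀/m_f = exp(Δv / v_e) = exp(2500 / 2790.0) = exp(0.8961) = 2.4499.
m_f = 7,340 / 2.4499 = 2,996.04 kg, so propellant = m₀ − m_f = 7,340 − 2,996.04 = 4,343.96 kg.

propellant mass ≈ 4340 kg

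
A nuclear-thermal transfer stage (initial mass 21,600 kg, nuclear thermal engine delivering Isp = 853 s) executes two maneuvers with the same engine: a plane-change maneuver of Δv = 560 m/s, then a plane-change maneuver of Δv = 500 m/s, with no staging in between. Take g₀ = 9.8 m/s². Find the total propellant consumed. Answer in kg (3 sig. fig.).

v_e = Isp · g₀ = 853 × 9.8 = 8359.4 m/s.
After the first burn: m = 21600 × exp(−560/8359.4) = 21600 × 0.93520 = 20,200.3 kg.
After the second burn: m = 20,200.3 × exp(−500/8359.4) = 20,200.3 × 0.94194 = 19,027.5 kg.
Total propellant = m₀ − m_final = 21600 − 19,027.5 = 2,572.5 kg.

total propellant consumed ≈ 2570 kg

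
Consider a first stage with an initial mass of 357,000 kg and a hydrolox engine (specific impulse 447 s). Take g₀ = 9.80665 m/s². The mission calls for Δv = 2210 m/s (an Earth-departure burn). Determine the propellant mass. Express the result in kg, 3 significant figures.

v_e = Isp · g₀ = 447 × 9.80665 = 4383.6 m/s.
By the Tsiolkovsky rocket equation, m₀/m_f = exp(Δv / v_e) = exp(2210 / 4383.6) = exp(0.5042) = 1.6556.
m_f = 357,000 / 1.6556 = 215,632 kg, so propellant = m₀ − m_f = 357,000 − 215,632 = 141,368 kg.

propellant mass ≈ 141000 kg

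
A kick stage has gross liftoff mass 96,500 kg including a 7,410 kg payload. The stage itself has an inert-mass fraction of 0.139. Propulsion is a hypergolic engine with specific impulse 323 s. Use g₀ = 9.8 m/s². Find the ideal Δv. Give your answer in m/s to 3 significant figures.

Δv ≈ 5010 m/s

Stage wet mass = m₀ − payload = 96,500 − 7,410 = 89,090 kg.
Stage dry mass = ε × stage wet mass = 0.139 × 89,090 = 12,383.5 kg.
Burnout mass m_f = stage dry + payload = 12,383.5 + 7,410 = 19,793.5 kg.
v_e = Isp · g₀ = 323 × 9.8 = 3165.4 m/s.
Δv = v_e · ln(96,500/19,793.5) = 3165.4 × ln(4.875) = 3165.4 × 1.5842 ≈ 5015 m/s.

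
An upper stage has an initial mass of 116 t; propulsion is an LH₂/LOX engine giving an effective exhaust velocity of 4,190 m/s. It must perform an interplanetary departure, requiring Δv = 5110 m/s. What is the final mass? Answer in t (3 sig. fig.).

m₀/m_f = exp(Δv / v_e) = exp(5110 / 4190.0) = exp(1.2196) = 3.3857.
m_f = m₀ / 3.3857 = 116 / 3.3857 = 34.2617 t.

final mass ≈ 34.3 t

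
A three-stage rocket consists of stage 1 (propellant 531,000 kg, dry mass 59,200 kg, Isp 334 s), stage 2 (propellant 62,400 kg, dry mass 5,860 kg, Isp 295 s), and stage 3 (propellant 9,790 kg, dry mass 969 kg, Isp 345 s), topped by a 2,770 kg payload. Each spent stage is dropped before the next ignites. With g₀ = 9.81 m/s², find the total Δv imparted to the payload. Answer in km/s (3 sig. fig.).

Ignition mass of stage 1 = 531,000+59,200 + 62,400+5,860 + 9,790+969 + 2,770 = 671,989 kg.
Stage 1: m₀ = 671,989 kg, m_f = 671,989 − 531,000 = 140,989 kg; Δv = 334×9.81×ln(4.766) = 3276.5×1.5616 ≈ 5117 m/s.
Stage 2: m₀ = 81,789 kg, m_f = 81,789 − 62,400 = 19,389 kg; Δv = 295×9.81×ln(4.218) = 2894.0×1.4394 ≈ 4166 m/s.
Stage 3: m₀ = 13,529 kg, m_f = 13,529 − 9,790 = 3,739 kg; Δv = 345×9.81×ln(3.618) = 3384.5×1.2860 ≈ 4352 m/s.
Total Δv = 5117 + 4166 + 4352 = 13635 m/s.

Δv ≈ 13.6 km/s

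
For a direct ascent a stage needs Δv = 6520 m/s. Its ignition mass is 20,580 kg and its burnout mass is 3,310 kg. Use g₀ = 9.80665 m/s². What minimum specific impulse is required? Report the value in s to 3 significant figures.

Isp ≈ 364 s

ln(m₀/m_f) = ln(20580/3310) = ln(6.218) = 1.8274.
Using Δv = v_e ln(m₀/m_f): v_e = Δv / ln(m₀/m_f) = 6520 / 1.8274 = 3568.0 m/s.
Isp = v_e / g₀ = 3568.0 / 9.80665 = 363.8 s.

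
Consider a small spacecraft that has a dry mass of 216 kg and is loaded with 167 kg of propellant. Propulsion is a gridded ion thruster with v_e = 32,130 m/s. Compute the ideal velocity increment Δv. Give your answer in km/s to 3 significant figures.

Δv ≈ 18.4 km/s

m₀ = m_dry + m_prop = 216 + 167 = 383 kg.
Rocket equation: Δv = v_e · ln(m₀/m_f) = 32130.0 × ln(1.773) = 32130.0 × 0.5728 ≈ 18402.7 m/s.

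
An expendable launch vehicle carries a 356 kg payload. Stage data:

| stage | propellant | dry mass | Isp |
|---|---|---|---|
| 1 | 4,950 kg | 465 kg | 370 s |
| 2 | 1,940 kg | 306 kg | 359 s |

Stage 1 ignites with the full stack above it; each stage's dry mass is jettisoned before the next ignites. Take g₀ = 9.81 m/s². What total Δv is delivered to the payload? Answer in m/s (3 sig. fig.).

Δv ≈ 8310 m/s

Ignition mass of stage 1 = 4,950+465 + 1,940+306 + 356 = 8,017 kg.
Stage 1: m₀ = 8,017 kg, m_f = 8,017 − 4,950 = 3,067 kg; Δv = 370×9.81×ln(2.614) = 3629.7×0.9609 ≈ 3488 m/s.
Stage 2: m₀ = 2,602 kg, m_f = 2,602 − 1,940 = 662 kg; Δv = 359×9.81×ln(3.931) = 3521.8×1.3688 ≈ 4821 m/s.
Total Δv = 3488 + 4821 = 8309 m/s.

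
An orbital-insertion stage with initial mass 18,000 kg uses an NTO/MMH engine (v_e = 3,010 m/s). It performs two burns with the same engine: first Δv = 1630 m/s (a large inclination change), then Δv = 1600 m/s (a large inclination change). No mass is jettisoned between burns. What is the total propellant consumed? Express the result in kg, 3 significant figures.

After the first burn: m = 18000 × exp(−1630/3010.0) = 18000 × 0.58186 = 10,473.5 kg.
After the second burn: m = 10,473.5 × exp(−1600/3010.0) = 10,473.5 × 0.58769 = 6,155.17 kg.
Total propellant = m₀ − m_final = 18000 − 6,155.17 = 11,844.83 kg.

total propellant consumed ≈ 11800 kg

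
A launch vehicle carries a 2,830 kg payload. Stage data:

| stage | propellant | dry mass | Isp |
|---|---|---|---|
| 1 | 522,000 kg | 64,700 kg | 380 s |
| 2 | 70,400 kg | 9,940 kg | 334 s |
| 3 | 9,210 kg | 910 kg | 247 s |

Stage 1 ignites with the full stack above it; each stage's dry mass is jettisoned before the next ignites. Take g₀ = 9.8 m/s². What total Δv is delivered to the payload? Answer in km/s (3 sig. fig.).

Ignition mass of stage 1 = 522,000+64,700 + 70,400+9,940 + 9,210+910 + 2,830 = 679,990 kg.
Stage 1: m₀ = 679,990 kg, m_f = 679,990 − 522,000 = 157,990 kg; Δv = 380×9.8×ln(4.304) = 3724.0×1.4595 ≈ 5435 m/s.
Stage 2: m₀ = 93,290 kg, m_f = 93,290 − 70,400 = 22,890 kg; Δv = 334×9.8×ln(4.076) = 3273.2×1.4050 ≈ 4599 m/s.
Stage 3: m₀ = 12,950 kg, m_f = 12,950 − 9,210 = 3,740 kg; Δv = 247×9.8×ln(3.463) = 2420.6×1.2420 ≈ 3006 m/s.
Total Δv = 5435 + 4599 + 3006 = 13040 m/s.

Δv ≈ 13.0 km/s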